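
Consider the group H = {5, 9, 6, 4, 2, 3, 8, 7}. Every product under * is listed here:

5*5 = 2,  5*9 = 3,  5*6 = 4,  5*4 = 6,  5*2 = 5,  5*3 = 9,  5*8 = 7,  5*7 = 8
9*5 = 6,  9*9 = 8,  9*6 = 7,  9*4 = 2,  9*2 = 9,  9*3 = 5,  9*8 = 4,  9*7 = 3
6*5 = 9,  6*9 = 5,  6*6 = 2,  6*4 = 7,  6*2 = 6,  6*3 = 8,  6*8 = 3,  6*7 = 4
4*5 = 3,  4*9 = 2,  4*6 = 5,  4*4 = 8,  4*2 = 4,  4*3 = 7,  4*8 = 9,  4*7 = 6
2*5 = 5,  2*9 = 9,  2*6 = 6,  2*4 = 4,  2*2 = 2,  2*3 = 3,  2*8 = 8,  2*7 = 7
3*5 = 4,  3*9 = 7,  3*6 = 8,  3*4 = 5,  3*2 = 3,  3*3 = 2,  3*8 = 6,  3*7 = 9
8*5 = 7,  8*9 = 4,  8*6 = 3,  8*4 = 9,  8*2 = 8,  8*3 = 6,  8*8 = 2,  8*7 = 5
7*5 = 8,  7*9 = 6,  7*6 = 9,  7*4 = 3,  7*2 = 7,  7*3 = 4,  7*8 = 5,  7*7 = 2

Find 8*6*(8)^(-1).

6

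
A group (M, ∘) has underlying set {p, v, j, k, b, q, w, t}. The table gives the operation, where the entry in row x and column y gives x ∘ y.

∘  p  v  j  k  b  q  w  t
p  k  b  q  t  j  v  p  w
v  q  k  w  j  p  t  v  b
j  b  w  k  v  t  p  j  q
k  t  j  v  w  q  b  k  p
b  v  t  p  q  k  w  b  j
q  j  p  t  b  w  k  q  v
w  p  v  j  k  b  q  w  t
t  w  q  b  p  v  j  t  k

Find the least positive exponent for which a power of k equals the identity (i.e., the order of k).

The identity element is w (its row matches the header).
k^1 = k
k^2 = k ∘ k = w
The first power of k equal to the identity is k^2, so ord(k) = 2.
(Structurally, M here is isomorphic to the quaternion group Q_8.)

2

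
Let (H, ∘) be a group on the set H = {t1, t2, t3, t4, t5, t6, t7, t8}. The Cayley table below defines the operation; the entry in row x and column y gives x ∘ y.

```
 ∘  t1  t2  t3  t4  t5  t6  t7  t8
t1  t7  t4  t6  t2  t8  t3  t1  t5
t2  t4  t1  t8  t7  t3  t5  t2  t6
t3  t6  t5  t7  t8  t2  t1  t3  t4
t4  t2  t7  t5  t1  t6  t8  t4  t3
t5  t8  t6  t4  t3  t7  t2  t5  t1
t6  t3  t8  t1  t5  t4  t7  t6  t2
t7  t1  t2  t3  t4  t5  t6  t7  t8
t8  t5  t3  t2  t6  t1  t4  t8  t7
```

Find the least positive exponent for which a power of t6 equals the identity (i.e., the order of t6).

The identity element is t7 (its row matches the header).
t6^1 = t6
t6^2 = t6 ∘ t6 = t7
The first power of t6 equal to the identity is t6^2, so ord(t6) = 2.

2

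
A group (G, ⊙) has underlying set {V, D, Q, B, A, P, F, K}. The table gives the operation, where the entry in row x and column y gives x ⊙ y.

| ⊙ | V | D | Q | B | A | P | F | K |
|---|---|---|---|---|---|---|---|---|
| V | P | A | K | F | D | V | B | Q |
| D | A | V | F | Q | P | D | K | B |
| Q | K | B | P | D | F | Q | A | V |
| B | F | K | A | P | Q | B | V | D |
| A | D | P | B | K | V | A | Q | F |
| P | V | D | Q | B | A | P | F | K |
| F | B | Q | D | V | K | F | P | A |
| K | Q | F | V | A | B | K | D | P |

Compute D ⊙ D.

V

Read row D, column D: D ⊙ D = V.
(Structurally, G here is isomorphic to the dihedral group D_4.)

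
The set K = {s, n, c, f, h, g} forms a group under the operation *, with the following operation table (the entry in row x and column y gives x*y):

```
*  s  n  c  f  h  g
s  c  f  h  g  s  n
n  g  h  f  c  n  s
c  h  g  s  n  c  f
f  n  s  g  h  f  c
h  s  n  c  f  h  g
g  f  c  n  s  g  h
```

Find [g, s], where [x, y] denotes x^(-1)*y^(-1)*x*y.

Identity is h; from the table g^(-1) = g and s^(-1) = c.
g*c = n
n*g = s
s*s = c

c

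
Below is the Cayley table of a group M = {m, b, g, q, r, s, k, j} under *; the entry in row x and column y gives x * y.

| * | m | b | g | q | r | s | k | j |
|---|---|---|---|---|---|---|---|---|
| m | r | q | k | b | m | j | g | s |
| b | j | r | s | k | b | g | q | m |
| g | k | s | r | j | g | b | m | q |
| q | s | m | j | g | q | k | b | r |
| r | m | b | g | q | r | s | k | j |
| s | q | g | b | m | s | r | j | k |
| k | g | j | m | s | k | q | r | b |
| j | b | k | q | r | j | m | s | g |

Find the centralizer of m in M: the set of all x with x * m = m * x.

Compare row m with column m entry by entry.
k * m = g = m * k, so k commutes with m.
s * m = q but m * s = j, so s does not.
Collecting the elements that commute with m: C(m) = {g, k, m, r}.

{g, k, m, r}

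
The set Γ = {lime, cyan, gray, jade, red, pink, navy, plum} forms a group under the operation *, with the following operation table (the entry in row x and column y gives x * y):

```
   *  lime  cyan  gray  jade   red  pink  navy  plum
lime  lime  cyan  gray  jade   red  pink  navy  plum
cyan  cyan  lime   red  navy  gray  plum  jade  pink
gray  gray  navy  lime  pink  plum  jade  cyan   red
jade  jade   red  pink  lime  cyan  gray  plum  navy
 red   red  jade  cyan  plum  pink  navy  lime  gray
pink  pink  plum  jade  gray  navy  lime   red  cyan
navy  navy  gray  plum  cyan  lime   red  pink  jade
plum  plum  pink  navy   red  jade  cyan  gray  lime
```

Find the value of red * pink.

Read row red, column pink: red * pink = navy.
(Structurally, Γ here is isomorphic to the dihedral group D_4.)

navy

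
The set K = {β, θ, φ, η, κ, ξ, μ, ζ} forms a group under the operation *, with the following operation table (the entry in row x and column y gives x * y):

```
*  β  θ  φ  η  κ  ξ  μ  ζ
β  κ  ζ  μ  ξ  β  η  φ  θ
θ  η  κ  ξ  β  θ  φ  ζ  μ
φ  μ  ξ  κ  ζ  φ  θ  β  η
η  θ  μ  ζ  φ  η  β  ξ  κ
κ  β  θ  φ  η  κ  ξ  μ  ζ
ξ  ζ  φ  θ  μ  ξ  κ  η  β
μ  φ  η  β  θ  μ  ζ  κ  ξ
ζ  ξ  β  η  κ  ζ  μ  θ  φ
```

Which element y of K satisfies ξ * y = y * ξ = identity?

First locate the identity: row κ matches the header, so κ is the identity.
Scan row ξ for κ: ξ * ξ = κ. Hence ξ^(-1) = ξ.

ξ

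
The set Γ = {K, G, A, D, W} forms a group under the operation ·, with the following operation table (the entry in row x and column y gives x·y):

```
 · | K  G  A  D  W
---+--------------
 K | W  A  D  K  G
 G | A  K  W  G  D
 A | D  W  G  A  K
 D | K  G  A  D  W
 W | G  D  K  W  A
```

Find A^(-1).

K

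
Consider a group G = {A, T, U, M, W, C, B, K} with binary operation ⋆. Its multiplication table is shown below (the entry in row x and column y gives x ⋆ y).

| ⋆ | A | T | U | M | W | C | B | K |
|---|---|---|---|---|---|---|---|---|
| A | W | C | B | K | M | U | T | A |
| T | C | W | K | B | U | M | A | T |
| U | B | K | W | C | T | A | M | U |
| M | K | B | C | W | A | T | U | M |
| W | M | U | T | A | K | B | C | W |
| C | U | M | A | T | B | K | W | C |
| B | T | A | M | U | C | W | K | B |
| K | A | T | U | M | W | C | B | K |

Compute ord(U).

4

The identity element is K (its row matches the header).
U^1 = U
U^2 = U ⋆ U = W
U^3 = W ⋆ U = T
U^4 = T ⋆ U = K
The first power of U equal to the identity is U^4, so ord(U) = 4.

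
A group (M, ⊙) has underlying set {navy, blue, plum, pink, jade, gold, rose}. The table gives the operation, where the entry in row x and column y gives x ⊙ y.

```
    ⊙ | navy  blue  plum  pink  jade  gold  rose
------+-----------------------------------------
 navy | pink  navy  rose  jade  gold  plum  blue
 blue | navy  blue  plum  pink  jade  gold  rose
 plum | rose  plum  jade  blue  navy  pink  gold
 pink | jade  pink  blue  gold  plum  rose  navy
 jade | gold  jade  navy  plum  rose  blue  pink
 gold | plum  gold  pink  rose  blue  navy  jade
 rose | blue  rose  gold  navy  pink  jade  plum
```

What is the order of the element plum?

7

The identity element is blue (its row matches the header).
plum^1 = plum
plum^2 = plum ⊙ plum = jade
plum^3 = jade ⊙ plum = navy
plum^4 = navy ⊙ plum = rose
plum^5 = rose ⊙ plum = gold
plum^6 = gold ⊙ plum = pink
plum^7 = pink ⊙ plum = blue
The first power of plum equal to the identity is plum^7, so ord(plum) = 7.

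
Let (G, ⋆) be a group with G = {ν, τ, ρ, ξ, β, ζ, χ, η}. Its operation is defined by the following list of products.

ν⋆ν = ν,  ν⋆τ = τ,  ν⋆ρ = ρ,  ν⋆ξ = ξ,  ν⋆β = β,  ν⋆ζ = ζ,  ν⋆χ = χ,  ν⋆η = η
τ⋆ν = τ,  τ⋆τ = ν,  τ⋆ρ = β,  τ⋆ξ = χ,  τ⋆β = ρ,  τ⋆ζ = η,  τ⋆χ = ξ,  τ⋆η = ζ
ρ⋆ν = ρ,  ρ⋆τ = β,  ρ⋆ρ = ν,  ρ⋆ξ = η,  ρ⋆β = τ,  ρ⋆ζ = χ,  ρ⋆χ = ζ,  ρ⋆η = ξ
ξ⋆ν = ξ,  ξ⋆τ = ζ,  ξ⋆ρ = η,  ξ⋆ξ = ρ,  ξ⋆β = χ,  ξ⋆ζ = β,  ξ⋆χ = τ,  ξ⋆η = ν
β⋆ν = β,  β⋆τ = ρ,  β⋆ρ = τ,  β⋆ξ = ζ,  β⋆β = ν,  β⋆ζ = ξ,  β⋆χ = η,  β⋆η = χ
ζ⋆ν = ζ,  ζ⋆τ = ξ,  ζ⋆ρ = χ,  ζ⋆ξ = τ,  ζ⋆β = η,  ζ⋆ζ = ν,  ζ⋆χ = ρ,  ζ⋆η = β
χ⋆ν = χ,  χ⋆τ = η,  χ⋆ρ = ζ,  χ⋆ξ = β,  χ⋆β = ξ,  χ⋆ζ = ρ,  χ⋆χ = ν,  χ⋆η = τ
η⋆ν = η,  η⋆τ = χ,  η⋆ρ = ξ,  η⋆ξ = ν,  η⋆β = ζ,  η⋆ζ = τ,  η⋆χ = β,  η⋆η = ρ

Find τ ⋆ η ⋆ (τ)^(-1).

The identity is ν. In row τ, the entry ν sits in column τ, so τ^(-1) = τ.
τ ⋆ η = ζ
ζ ⋆ τ = ξ

ξ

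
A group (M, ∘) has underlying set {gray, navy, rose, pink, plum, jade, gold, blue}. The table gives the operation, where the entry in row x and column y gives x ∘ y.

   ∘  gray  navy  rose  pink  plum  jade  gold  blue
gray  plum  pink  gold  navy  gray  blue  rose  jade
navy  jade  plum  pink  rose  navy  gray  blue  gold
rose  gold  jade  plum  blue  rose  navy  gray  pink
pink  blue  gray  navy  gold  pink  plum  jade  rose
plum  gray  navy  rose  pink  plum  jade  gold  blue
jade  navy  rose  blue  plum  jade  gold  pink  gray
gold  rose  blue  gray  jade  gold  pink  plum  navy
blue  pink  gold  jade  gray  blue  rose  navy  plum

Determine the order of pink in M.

The identity element is plum (its row matches the header).
pink^1 = pink
pink^2 = pink ∘ pink = gold
pink^3 = gold ∘ pink = jade
pink^4 = jade ∘ pink = plum
The first power of pink equal to the identity is pink^4, so ord(pink) = 4.
(Structurally, M here is isomorphic to the dihedral group D_4.)

4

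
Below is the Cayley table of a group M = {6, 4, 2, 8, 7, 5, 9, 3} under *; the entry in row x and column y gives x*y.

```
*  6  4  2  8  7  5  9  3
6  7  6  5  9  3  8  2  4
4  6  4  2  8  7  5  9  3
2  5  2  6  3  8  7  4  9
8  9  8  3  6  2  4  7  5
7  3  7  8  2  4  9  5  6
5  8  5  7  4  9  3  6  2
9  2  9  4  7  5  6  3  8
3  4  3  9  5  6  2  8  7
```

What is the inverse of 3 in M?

First locate the identity: row 4 matches the header, so 4 is the identity.
Scan row 3 for 4: 3*6 = 4. Hence 3^(-1) = 6.

6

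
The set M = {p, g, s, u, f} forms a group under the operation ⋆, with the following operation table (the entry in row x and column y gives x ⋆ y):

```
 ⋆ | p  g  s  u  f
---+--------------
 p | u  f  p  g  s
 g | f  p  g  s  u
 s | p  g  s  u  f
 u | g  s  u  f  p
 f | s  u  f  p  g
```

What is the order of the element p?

5

The identity element is s (its row matches the header).
p^1 = p
p^2 = p ⋆ p = u
p^3 = u ⋆ p = g
p^4 = g ⋆ p = f
p^5 = f ⋆ p = s
The first power of p equal to the identity is p^5, so ord(p) = 5.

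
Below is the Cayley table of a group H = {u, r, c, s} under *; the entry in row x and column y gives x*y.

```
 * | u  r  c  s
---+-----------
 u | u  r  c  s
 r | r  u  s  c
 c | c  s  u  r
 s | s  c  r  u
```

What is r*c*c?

r

r*c = s
s*c = r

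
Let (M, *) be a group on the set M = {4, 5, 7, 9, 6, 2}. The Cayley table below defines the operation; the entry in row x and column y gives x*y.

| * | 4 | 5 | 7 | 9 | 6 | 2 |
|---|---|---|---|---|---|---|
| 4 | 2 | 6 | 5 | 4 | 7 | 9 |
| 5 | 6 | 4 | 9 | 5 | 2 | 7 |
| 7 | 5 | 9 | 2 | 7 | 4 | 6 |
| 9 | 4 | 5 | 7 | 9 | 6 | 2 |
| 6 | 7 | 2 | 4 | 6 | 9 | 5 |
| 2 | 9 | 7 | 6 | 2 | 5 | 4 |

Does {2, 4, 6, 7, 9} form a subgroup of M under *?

4*7 = 5, which is not in {2, 4, 6, 7, 9}.
The subset is not closed under *, so it is not a subgroup.

No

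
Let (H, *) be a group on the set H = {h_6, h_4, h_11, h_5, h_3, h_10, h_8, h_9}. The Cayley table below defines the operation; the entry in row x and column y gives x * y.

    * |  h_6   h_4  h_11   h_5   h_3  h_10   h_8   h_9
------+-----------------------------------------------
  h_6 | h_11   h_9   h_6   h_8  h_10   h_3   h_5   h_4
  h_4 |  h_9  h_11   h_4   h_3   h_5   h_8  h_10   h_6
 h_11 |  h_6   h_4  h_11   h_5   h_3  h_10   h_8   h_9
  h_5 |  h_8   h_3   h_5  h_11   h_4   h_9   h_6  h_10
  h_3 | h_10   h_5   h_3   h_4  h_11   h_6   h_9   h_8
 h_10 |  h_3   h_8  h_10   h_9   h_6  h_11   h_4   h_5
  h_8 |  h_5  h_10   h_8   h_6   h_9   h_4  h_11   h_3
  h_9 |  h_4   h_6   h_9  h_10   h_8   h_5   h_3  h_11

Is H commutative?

Yes

Check whether the table is symmetric across its main diagonal.
Every entry (row x, col y) equals the entry (row y, col x), so H is abelian.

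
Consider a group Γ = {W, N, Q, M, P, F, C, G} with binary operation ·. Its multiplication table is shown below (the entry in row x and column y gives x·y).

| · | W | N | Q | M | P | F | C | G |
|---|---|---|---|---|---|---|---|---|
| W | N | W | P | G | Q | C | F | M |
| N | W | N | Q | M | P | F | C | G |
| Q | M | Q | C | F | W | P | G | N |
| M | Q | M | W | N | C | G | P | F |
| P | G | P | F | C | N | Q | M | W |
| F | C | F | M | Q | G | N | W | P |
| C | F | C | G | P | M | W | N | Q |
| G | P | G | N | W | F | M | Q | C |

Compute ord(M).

The identity element is N (its row matches the header).
M^1 = M
M^2 = M·M = N
The first power of M equal to the identity is M^2, so ord(M) = 2.

2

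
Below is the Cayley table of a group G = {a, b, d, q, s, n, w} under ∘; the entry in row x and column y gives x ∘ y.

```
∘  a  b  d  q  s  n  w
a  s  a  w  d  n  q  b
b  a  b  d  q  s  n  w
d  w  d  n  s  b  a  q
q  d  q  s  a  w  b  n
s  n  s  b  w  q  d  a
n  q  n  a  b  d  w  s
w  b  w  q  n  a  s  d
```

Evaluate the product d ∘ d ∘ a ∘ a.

d ∘ d = n
n ∘ a = q
q ∘ a = d
(Structurally, G here is isomorphic to the cyclic group Z_7.)

d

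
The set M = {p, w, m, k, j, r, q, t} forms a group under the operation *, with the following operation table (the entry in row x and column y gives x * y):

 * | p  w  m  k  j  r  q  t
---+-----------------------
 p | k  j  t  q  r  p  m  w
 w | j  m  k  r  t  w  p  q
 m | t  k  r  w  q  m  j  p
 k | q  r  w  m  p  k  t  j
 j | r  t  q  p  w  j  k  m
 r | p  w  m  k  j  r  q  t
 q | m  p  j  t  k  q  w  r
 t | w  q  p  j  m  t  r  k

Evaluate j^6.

j^1 = j
j^2 = j * j = w
j^3 = w * j = t
j^4 = t * j = m
j^5 = m * j = q
j^6 = q * j = k

k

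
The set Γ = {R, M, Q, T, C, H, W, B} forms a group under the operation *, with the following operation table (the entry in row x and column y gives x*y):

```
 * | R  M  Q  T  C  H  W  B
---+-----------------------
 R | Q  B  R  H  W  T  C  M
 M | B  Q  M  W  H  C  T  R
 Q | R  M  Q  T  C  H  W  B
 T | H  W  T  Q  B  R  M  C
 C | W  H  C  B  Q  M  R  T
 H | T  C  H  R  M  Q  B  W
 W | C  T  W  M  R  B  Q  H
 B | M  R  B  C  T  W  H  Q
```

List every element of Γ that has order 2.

Identity is Q. Compute the order of each non-identity element by repeated multiplication:
  R: R → Q  (order 2)
  M: M → Q  (order 2)
  T: T → Q  (order 2)
  C: C → Q  (order 2)
  H: H → Q  (order 2)
  W: W → Q  (order 2)
  B: B → Q  (order 2)
Elements of order 2: {B, C, H, M, R, T, W}.

{B, C, H, M, R, T, W}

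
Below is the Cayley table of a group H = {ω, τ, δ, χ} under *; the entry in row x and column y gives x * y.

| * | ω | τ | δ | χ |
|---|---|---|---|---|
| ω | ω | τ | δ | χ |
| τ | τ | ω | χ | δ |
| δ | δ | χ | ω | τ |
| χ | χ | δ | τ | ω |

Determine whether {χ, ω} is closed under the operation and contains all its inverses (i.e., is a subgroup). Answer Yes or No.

Yes

{χ, ω} contains the identity ω.
Checking products: every product of two elements of {χ, ω} (read from the table) lies in {χ, ω}, so the set is closed.
In a finite group, a nonempty closed subset is a subgroup. So {χ, ω} ≤ H.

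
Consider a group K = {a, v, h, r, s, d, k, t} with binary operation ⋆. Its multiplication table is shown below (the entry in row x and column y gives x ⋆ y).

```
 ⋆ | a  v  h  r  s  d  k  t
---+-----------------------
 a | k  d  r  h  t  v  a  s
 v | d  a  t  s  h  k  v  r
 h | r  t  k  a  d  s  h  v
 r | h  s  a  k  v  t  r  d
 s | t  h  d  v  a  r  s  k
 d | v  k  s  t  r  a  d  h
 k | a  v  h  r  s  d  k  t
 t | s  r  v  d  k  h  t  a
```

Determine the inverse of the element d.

First locate the identity: row k matches the header, so k is the identity.
Scan row d for k: d ⋆ v = k. Hence d^(-1) = v.

v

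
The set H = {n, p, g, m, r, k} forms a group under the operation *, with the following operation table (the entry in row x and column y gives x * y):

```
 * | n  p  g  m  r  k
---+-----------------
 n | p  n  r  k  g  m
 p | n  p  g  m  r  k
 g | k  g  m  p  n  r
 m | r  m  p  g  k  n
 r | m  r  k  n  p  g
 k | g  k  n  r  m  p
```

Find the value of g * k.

r

Read row g, column k: g * k = r.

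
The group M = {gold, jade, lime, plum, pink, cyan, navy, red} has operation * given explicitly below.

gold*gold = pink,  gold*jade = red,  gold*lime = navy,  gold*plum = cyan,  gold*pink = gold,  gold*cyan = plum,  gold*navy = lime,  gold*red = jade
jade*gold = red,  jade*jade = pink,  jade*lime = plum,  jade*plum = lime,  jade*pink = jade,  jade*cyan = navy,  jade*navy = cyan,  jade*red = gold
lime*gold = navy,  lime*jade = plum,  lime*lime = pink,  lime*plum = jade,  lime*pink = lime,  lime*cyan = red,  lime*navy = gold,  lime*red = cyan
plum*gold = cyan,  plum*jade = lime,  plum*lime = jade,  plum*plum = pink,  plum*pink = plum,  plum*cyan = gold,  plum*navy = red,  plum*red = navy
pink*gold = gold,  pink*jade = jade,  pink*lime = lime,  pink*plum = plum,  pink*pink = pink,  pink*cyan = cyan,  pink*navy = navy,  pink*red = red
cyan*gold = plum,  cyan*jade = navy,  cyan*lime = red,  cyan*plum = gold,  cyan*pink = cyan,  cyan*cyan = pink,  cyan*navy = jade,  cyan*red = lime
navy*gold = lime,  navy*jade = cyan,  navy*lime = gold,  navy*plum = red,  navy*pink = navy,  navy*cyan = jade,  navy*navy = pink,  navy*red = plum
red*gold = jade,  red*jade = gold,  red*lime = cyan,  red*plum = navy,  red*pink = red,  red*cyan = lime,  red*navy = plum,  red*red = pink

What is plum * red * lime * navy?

plum * red = navy
navy * lime = gold
gold * navy = lime

lime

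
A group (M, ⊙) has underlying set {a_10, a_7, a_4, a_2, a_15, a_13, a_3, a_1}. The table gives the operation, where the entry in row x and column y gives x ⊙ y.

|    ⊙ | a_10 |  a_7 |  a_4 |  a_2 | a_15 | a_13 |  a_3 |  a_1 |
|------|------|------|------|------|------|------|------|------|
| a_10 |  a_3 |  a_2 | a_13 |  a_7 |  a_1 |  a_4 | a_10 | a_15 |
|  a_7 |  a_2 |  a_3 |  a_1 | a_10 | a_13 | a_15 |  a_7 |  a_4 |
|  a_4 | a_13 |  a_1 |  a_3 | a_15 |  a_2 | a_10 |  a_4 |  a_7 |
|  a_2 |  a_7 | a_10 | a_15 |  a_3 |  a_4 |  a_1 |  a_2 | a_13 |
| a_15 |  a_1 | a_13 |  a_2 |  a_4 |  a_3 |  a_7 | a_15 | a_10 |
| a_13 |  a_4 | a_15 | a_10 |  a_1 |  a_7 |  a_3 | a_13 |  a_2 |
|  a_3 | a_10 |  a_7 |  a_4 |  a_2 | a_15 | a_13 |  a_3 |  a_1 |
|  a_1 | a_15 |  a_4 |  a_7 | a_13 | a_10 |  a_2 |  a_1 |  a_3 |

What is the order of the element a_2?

The identity element is a_3 (its row matches the header).
a_2^1 = a_2
a_2^2 = a_2 ⊙ a_2 = a_3
The first power of a_2 equal to the identity is a_2^2, so ord(a_2) = 2.

2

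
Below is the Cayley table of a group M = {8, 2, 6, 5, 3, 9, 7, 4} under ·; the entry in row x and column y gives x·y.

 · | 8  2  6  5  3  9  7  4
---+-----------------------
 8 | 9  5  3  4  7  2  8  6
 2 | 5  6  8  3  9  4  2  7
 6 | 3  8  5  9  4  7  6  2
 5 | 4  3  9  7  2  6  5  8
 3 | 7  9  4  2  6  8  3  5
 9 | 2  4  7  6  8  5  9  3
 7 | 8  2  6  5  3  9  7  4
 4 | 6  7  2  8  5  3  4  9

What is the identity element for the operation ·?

7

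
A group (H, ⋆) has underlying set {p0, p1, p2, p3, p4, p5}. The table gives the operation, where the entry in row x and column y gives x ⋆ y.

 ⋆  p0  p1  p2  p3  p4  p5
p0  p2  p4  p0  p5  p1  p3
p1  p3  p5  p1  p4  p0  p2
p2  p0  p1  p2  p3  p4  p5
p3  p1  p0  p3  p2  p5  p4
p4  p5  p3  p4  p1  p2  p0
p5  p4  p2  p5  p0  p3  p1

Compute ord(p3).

2

The identity element is p2 (its row matches the header).
p3^1 = p3
p3^2 = p3 ⋆ p3 = p2
The first power of p3 equal to the identity is p3^2, so ord(p3) = 2.
(Structurally, H here is isomorphic to the symmetric group S_3.)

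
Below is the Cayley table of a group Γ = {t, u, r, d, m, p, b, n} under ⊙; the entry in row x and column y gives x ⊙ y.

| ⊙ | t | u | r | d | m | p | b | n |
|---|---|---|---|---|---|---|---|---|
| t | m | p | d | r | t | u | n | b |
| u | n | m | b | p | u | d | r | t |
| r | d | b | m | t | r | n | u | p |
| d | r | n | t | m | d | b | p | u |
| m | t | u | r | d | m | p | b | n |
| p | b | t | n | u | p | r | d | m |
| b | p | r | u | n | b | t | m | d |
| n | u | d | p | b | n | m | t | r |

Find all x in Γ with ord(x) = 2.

{b, d, r, t, u}

Identity is m. Compute the order of each non-identity element by repeated multiplication:
  t: t → m  (order 2)
  u: u → m  (order 2)
  r: r → m  (order 2)
  d: d → m  (order 2)
  p: p → r → n → m  (order 4)
  b: b → m  (order 2)
  n: n → r → p → m  (order 4)
Elements of order 2: {b, d, r, t, u}.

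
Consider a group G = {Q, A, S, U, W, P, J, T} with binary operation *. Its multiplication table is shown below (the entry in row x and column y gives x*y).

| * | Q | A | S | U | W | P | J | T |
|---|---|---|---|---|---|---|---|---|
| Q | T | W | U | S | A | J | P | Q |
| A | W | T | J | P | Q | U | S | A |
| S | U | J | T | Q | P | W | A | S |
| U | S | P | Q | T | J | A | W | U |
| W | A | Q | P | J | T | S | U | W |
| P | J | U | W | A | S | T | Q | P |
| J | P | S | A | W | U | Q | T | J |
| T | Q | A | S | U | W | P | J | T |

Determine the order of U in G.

The identity element is T (its row matches the header).
U^1 = U
U^2 = U*U = T
The first power of U equal to the identity is U^2, so ord(U) = 2.

2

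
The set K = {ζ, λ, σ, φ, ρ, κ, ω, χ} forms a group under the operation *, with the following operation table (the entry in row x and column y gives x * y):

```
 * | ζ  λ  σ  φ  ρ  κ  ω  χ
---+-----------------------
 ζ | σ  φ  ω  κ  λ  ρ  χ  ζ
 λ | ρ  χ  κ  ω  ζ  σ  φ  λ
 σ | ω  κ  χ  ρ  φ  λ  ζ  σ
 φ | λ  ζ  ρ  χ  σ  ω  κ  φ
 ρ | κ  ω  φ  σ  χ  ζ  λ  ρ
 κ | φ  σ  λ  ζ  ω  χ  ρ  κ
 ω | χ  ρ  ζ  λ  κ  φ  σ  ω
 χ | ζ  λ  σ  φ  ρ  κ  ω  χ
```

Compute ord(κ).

2

The identity element is χ (its row matches the header).
κ^1 = κ
κ^2 = κ * κ = χ
The first power of κ equal to the identity is κ^2, so ord(κ) = 2.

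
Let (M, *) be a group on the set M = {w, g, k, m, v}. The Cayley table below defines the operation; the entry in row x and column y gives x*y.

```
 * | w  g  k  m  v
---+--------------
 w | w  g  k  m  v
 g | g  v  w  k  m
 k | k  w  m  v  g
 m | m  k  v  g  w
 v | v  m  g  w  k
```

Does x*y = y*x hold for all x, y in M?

Check whether the table is symmetric across its main diagonal.
Every entry (row x, col y) equals the entry (row y, col x), so M is abelian.

Yes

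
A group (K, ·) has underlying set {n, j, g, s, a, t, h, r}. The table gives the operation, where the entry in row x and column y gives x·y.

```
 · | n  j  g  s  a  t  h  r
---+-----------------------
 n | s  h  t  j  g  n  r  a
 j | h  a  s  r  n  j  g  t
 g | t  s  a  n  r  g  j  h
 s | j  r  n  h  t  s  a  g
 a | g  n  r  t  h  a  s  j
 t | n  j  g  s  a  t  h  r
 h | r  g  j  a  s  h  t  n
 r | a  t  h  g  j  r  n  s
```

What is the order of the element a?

4

The identity element is t (its row matches the header).
a^1 = a
a^2 = a·a = h
a^3 = h·a = s
a^4 = s·a = t
The first power of a equal to the identity is a^4, so ord(a) = 4.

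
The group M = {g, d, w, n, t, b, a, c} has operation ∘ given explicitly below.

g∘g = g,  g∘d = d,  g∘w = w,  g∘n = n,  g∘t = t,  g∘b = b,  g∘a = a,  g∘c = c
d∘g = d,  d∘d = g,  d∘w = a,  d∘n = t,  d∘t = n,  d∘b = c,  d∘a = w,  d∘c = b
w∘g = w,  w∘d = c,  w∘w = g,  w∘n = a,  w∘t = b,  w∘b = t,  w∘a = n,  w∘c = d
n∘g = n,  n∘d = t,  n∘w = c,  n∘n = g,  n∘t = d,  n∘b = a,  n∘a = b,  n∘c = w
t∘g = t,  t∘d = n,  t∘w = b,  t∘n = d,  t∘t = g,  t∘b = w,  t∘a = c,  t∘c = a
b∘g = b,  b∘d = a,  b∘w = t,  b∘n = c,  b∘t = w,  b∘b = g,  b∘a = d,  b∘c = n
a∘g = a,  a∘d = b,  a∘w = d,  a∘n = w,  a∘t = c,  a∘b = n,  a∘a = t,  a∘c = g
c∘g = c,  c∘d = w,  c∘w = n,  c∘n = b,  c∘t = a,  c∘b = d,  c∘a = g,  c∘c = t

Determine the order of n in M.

The identity element is g (its row matches the header).
n^1 = n
n^2 = n ∘ n = g
The first power of n equal to the identity is n^2, so ord(n) = 2.

2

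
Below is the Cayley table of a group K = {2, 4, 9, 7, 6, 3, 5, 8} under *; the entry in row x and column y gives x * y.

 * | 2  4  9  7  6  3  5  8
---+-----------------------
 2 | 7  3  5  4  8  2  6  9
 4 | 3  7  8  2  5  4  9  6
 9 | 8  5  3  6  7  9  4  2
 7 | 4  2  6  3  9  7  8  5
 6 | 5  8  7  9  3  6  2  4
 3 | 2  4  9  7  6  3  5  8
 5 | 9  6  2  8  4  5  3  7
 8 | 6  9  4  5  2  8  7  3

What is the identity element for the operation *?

The identity e satisfies e * x = x for all x, so its row in the table reproduces the column headers.
Row 3 reads: 2, 4, 9, 7, 6, 3, 5, 8 — exactly the header order. So 3 is the identity.

3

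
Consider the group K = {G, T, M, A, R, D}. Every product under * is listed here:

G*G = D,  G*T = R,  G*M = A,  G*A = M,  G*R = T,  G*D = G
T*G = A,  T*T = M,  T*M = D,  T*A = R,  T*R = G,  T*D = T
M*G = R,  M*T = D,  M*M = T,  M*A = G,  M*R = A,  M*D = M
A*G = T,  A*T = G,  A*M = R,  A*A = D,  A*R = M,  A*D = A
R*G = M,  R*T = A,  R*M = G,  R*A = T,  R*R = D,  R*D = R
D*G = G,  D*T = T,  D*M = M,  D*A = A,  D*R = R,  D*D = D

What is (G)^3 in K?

G^1 = G
G^2 = G * G = D
G^3 = D * G = G

G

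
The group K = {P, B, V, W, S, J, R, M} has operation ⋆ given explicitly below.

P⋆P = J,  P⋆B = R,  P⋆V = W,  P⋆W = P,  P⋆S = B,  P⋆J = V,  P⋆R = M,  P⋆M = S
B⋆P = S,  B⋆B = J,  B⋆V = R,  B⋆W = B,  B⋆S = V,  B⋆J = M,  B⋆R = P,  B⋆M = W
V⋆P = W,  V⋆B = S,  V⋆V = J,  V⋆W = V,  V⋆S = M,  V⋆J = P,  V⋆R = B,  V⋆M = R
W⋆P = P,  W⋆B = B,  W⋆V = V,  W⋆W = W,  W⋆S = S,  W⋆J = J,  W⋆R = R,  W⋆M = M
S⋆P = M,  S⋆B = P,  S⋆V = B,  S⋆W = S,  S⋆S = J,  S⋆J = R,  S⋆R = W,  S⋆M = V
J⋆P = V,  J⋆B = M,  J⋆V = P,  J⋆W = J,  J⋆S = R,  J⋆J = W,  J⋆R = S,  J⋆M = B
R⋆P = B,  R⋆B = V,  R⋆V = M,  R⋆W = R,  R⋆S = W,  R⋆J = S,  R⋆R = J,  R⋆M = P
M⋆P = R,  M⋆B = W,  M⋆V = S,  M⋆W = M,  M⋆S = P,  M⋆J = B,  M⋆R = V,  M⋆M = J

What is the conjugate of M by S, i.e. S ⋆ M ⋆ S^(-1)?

The identity is W. In row S, the entry W sits in column R, so S^(-1) = R.
S ⋆ M = V
V ⋆ R = B

B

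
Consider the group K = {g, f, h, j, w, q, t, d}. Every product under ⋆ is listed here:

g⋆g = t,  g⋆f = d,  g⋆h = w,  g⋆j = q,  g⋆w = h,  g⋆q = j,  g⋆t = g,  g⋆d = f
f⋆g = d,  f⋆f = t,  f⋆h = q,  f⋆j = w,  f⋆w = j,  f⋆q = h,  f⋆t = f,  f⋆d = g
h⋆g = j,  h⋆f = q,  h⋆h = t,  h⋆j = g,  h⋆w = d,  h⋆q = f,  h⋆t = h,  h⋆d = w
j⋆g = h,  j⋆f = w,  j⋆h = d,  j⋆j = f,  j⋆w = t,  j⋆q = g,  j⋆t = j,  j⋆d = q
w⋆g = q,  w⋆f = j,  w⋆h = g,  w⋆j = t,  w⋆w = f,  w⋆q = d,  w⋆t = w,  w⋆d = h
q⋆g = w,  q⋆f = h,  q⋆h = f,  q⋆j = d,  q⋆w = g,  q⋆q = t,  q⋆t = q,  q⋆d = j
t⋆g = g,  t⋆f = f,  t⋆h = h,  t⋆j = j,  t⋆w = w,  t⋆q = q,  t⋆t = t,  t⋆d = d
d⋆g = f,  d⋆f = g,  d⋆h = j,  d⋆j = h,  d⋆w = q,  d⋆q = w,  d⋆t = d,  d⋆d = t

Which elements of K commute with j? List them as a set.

Compare row j with column j entry by entry.
f ⋆ j = w = j ⋆ f, so f commutes with j.
d ⋆ j = h but j ⋆ d = q, so d does not.
Collecting the elements that commute with j: C(j) = {f, j, t, w}.

{f, j, t, w}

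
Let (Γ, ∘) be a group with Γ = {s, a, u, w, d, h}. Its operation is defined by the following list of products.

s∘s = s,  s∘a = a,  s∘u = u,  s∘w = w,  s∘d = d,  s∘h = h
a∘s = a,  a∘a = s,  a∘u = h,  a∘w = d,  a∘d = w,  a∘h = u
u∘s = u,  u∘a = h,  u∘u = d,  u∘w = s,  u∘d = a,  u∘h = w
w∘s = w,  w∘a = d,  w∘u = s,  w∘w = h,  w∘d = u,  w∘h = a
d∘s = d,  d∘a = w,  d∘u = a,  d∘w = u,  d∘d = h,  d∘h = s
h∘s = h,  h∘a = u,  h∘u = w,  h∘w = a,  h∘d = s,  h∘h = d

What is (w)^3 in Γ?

a

w^1 = w
w^2 = w ∘ w = h
w^3 = h ∘ w = a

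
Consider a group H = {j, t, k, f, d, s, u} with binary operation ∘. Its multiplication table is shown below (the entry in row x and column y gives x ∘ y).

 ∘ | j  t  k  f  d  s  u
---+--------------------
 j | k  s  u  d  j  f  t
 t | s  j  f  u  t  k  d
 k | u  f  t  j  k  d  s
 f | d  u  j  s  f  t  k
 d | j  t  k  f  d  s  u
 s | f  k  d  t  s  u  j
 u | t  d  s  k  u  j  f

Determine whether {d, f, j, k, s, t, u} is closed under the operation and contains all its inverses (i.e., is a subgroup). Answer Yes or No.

{d, f, j, k, s, t, u} contains the identity d.
Checking products: every product of two elements of {d, f, j, k, s, t, u} (read from the table) lies in {d, f, j, k, s, t, u}, so the set is closed.
In a finite group, a nonempty closed subset is a subgroup. So {d, f, j, k, s, t, u} ≤ H.

Yes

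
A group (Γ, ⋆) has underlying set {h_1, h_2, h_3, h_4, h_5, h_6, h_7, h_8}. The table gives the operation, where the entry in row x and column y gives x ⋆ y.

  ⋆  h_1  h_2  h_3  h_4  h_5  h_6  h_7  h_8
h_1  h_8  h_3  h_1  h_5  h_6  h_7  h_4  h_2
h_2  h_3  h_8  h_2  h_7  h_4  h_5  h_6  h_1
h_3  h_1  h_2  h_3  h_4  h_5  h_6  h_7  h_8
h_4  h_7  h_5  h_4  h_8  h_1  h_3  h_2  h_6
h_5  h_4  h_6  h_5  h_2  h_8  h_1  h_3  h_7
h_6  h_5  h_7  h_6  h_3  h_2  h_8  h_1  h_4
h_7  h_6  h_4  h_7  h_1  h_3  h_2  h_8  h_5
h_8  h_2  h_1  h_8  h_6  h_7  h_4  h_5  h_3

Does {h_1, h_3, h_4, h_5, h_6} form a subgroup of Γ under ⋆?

h_6 ⋆ h_6 = h_8, which is not in {h_1, h_3, h_4, h_5, h_6}.
The subset is not closed under ⋆, so it is not a subgroup.
(Structurally, Γ here is isomorphic to the quaternion group Q_8.)

No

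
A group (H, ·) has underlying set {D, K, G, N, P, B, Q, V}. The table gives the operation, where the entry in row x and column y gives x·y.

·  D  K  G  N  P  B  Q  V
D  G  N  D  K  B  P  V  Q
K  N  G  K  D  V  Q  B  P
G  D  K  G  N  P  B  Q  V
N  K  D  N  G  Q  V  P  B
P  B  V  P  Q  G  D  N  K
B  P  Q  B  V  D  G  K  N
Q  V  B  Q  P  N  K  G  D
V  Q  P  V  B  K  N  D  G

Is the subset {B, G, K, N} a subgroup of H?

K·N = D, which is not in {B, G, K, N}.
The subset is not closed under ·, so it is not a subgroup.
(Structurally, H here is isomorphic to the elementary abelian group (Z_2)^3.)

No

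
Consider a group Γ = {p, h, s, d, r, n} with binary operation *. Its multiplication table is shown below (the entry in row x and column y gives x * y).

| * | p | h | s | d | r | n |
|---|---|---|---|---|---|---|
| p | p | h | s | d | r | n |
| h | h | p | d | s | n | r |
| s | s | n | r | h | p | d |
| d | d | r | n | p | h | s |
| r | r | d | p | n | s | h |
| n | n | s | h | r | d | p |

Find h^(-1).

h

First locate the identity: row p matches the header, so p is the identity.
Scan row h for p: h * h = p. Hence h^(-1) = h.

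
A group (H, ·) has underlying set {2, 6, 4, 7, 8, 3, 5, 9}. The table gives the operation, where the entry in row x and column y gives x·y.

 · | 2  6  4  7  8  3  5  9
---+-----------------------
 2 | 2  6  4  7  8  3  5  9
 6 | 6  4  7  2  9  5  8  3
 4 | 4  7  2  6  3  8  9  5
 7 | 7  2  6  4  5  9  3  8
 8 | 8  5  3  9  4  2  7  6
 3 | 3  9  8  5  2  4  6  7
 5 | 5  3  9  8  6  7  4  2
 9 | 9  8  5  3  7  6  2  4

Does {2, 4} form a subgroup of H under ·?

{2, 4} contains the identity 2.
Checking products: every product of two elements of {2, 4} (read from the table) lies in {2, 4}, so the set is closed.
In a finite group, a nonempty closed subset is a subgroup. So {2, 4} ≤ H.

Yes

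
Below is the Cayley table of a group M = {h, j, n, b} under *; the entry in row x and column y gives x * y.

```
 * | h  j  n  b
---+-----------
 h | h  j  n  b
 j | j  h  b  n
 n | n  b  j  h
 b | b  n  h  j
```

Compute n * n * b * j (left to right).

b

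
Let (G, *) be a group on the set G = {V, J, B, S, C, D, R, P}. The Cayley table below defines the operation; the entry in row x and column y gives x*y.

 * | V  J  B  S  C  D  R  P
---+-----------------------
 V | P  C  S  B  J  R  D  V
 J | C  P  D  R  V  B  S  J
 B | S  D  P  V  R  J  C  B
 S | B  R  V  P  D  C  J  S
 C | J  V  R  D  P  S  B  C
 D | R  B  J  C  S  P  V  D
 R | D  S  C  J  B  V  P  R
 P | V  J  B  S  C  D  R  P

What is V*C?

J

Read row V, column C: V*C = J.
(Structurally, G here is isomorphic to the elementary abelian group (Z_2)^3.)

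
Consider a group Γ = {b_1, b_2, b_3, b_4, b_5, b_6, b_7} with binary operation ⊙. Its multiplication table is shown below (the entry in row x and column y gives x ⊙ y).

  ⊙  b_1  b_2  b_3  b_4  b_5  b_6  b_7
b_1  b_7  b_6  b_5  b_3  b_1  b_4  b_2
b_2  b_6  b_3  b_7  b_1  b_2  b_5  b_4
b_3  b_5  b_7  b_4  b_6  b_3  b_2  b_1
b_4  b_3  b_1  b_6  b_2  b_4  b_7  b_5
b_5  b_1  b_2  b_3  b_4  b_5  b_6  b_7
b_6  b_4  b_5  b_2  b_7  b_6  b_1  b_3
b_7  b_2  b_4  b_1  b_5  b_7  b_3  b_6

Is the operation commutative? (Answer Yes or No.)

Yes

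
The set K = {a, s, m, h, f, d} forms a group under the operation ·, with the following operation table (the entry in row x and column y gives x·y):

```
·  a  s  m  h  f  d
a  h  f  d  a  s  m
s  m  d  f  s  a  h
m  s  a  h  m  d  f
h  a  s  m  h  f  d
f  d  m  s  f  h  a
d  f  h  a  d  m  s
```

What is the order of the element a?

2

The identity element is h (its row matches the header).
a^1 = a
a^2 = a·a = h
The first power of a equal to the identity is a^2, so ord(a) = 2.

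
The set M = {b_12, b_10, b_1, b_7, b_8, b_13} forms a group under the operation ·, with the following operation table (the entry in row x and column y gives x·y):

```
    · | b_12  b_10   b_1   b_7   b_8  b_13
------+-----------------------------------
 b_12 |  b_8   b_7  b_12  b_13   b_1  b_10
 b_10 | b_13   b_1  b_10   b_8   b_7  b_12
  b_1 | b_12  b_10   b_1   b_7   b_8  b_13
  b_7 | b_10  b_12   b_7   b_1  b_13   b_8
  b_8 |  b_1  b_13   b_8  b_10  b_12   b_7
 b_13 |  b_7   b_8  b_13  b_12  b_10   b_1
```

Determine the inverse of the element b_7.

b_7

First locate the identity: row b_1 matches the header, so b_1 is the identity.
Scan row b_7 for b_1: b_7·b_7 = b_1. Hence b_7^(-1) = b_7.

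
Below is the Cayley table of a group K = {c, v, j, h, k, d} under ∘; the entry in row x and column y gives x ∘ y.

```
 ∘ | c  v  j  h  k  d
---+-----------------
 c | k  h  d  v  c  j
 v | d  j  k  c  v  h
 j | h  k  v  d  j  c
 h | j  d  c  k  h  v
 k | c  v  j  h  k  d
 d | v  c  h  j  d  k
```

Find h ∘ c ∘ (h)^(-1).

d

The identity is k. In row h, the entry k sits in column h, so h^(-1) = h.
h ∘ c = j
j ∘ h = d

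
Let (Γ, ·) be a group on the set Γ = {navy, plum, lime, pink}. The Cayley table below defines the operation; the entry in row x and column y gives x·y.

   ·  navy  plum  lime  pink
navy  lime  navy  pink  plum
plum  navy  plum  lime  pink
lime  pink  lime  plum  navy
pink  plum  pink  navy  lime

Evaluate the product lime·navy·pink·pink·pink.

lime·navy = pink
pink·pink = lime
lime·pink = navy
navy·pink = plum

plum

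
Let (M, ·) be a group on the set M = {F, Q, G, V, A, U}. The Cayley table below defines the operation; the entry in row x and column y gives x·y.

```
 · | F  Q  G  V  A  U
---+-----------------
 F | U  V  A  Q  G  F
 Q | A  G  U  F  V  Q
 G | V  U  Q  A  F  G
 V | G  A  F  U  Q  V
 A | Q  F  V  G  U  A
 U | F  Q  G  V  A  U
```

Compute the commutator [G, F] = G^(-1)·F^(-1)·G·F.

Identity is U; from the table G^(-1) = Q and F^(-1) = F.
Q·F = A
A·G = V
V·F = G
(Structurally, M here is isomorphic to the symmetric group S_3.)

G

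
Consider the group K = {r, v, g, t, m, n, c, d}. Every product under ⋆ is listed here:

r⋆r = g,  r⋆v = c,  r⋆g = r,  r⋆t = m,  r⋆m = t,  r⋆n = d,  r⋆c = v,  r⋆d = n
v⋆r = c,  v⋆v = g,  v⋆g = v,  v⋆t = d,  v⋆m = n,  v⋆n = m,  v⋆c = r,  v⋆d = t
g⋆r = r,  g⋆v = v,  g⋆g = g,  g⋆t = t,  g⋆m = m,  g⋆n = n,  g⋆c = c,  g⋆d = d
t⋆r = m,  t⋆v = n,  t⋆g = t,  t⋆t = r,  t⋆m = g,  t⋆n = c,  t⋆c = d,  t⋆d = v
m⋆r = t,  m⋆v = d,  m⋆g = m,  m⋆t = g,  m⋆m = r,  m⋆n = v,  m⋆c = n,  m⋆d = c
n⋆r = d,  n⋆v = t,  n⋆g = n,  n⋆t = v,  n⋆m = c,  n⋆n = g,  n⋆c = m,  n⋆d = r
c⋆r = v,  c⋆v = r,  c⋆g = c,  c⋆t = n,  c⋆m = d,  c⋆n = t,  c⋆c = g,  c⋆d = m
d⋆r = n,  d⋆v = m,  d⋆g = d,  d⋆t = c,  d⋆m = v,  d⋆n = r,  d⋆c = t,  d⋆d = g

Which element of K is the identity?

The identity e satisfies e ⋆ x = x for all x, so its row in the table reproduces the column headers.
Row g reads: r, v, g, t, m, n, c, d — exactly the header order. So g is the identity.

g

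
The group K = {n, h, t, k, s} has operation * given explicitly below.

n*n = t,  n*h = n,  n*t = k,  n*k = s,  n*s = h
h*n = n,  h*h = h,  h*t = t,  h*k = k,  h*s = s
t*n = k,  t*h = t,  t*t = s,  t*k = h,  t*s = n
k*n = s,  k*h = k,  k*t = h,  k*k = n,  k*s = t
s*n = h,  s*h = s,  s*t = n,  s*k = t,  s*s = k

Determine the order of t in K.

5

The identity element is h (its row matches the header).
t^1 = t
t^2 = t*t = s
t^3 = s*t = n
t^4 = n*t = k
t^5 = k*t = h
The first power of t equal to the identity is t^5, so ord(t) = 5.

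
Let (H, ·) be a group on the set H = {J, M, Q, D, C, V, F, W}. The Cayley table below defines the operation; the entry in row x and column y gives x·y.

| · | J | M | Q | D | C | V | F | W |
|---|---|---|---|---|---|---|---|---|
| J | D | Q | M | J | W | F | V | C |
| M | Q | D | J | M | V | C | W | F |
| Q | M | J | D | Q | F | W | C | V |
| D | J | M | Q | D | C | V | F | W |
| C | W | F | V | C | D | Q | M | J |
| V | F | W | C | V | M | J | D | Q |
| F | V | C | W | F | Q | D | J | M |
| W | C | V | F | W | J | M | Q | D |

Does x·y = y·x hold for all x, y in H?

No

F·M = C but M·F = W.
Since F and M do not commute, H is not abelian.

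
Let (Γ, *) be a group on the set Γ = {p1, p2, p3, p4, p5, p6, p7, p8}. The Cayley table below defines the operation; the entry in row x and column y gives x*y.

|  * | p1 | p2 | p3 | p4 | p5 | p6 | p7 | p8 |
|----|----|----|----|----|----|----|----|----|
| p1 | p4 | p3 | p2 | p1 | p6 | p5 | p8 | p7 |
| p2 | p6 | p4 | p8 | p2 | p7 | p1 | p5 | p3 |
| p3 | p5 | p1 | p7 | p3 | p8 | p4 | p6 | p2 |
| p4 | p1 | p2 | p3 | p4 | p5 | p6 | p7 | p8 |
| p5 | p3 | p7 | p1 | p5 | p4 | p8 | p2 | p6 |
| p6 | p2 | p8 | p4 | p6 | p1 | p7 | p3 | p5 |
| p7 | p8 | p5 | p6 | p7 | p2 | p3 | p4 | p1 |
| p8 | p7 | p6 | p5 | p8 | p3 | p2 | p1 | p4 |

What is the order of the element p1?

The identity element is p4 (its row matches the header).
p1^1 = p1
p1^2 = p1*p1 = p4
The first power of p1 equal to the identity is p1^2, so ord(p1) = 2.

2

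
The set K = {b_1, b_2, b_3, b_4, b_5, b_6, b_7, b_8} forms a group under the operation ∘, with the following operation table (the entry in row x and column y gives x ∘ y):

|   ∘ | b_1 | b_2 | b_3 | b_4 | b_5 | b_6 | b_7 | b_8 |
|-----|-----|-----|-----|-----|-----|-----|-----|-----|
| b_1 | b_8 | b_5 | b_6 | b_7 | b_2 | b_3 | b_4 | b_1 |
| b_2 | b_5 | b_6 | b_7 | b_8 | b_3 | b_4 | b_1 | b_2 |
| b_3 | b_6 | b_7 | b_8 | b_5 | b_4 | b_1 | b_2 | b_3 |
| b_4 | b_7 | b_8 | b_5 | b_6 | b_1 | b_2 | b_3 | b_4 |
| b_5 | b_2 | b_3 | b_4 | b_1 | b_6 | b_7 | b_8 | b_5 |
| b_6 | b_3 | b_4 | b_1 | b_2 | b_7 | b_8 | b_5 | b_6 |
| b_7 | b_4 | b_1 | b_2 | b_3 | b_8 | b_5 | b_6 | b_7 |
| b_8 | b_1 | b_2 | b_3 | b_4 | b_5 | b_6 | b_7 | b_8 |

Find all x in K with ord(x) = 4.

{b_2, b_4, b_5, b_7}

Identity is b_8. Compute the order of each non-identity element by repeated multiplication:
  b_1: b_1 → b_8  (order 2)
  b_2: b_2 → b_6 → b_4 → b_8  (order 4)
  b_3: b_3 → b_8  (order 2)
  b_4: b_4 → b_6 → b_2 → b_8  (order 4)
  b_5: b_5 → b_6 → b_7 → b_8  (order 4)
  b_6: b_6 → b_8  (order 2)
  b_7: b_7 → b_6 → b_5 → b_8  (order 4)
Elements of order 4: {b_2, b_4, b_5, b_7}.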